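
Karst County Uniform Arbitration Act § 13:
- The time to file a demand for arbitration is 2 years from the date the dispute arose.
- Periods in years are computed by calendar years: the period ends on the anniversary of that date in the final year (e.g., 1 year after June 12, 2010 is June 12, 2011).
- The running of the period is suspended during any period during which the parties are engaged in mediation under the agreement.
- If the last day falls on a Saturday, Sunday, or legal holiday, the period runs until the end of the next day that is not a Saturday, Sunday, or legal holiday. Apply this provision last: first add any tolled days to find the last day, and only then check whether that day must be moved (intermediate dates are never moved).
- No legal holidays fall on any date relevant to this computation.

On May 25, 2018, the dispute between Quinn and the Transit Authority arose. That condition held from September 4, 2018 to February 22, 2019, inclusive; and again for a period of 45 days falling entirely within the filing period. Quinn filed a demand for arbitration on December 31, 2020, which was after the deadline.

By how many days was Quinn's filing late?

3 days

2 years after May 25, 2018 is May 25, 2020.
From September 4, 2018 through February 22, 2019 inclusive is 172 days; tolling adds 172 days: May 25, 2020 + 172 days = November 13, 2020.
Tolling adds 45 days: November 13, 2020 + 45 days = December 28, 2020.
December 28, 2020 is a Monday and not a legal holiday, so no extension applies.
The deadline is December 28, 2020; from December 28, 2020 to December 31, 2020 is 3 days.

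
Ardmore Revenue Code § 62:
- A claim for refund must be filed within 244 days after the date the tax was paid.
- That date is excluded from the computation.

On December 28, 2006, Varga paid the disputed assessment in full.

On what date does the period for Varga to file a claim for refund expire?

244 days after December 28, 2006 is August 29, 2007.

August 29, 2007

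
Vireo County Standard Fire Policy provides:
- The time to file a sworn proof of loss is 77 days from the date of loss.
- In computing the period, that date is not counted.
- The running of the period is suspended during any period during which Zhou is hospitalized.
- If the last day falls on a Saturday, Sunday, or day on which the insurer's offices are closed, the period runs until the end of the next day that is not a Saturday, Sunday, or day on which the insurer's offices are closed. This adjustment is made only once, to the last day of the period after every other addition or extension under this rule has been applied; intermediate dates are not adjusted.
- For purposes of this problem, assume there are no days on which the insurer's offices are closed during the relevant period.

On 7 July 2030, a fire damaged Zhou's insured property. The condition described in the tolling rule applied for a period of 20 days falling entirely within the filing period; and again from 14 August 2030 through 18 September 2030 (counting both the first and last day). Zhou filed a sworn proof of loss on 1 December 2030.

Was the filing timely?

No

77 days after 7 July 2030 is September 22, 2030.
Tolling adds 20 days: September 22, 2030 + 20 days = October 12, 2030.
From August 14, 2030 through September 18, 2030 inclusive is 36 days; tolling adds 36 days: October 12, 2030 + 36 days = November 17, 2030.
November 17, 2030 is Sunday. The next qualifying day is November 18, 2030.
The deadline is November 18, 2030; the filing on December 1, 2030 is after that date.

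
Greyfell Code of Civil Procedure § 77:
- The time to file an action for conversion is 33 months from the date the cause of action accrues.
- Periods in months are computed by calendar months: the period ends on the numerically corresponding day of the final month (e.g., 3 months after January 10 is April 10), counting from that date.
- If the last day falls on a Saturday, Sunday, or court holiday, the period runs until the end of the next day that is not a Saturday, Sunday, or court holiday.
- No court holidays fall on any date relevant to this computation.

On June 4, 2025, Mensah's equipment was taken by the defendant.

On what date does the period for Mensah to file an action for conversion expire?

33 months after June 4, 2025 is March 4, 2028.
March 4, 2028 is Saturday; March 5, 2028 is Sunday. The next qualifying day is March 6, 2028.

March 6, 2028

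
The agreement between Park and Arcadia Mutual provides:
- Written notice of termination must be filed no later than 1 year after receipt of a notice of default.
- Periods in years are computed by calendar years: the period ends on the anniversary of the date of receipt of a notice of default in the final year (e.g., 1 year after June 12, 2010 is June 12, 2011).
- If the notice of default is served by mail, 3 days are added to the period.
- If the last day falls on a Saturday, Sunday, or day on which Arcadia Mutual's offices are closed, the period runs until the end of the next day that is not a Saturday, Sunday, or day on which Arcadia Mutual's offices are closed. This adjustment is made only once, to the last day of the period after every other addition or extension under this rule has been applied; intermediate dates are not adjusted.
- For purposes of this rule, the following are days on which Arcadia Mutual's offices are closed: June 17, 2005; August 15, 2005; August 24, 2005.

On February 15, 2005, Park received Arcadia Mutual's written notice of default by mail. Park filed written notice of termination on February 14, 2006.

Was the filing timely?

1 year after February 15, 2005 is February 15, 2006.
Service was by mail, adding 3 days: February 15, 2006 + 3 days = February 18, 2006.
February 18, 2006 is Saturday; February 19, 2006 is Sunday. The next qualifying day is February 20, 2006.
The deadline is February 20, 2006; the filing on February 14, 2006 is on or before that date.

Yes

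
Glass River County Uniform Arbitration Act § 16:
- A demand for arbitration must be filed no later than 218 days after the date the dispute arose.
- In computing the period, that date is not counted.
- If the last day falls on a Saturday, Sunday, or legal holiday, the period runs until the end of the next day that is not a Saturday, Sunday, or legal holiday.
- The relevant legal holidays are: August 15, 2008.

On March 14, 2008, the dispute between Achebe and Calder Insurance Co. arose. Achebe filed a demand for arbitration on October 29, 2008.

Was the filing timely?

No

218 days after March 14, 2008 is October 18, 2008.
October 18, 2008 is Saturday; October 19, 2008 is Sunday. The next qualifying day is October 20, 2008.
The deadline is October 20, 2008; the filing on October 29, 2008 is after that date.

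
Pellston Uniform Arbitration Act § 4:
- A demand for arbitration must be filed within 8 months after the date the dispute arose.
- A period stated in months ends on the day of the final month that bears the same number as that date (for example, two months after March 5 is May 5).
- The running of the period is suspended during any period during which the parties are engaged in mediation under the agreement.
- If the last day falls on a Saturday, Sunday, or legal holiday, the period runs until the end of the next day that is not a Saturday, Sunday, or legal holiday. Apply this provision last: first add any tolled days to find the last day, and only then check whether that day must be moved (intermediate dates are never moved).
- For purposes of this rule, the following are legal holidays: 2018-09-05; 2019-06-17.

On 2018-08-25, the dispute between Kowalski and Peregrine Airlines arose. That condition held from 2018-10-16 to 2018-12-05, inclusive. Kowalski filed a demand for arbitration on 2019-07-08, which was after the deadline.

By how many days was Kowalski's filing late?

8 months after 2018-08-25 is April 25, 2019.
From October 16, 2018 through December 5, 2018 inclusive is 51 days; tolling adds 51 days: April 25, 2019 + 51 days = June 15, 2019.
June 15, 2019 is Saturday; June 16, 2019 is Sunday; June 17, 2019 is a listed holiday. The next qualifying day is June 18, 2019.
The deadline is June 18, 2019; from June 18, 2019 to July 8, 2019 is 20 days.

20 days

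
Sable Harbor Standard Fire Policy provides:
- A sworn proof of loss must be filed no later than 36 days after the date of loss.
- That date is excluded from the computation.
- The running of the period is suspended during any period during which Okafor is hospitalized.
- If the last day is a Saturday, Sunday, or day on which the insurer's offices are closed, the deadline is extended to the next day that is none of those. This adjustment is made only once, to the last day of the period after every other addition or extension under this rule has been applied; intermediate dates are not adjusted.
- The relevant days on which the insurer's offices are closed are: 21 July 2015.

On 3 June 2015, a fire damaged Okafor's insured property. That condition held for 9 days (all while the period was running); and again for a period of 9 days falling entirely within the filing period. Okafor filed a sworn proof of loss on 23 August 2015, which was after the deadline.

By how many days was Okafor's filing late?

27 days

36 days after 3 June 2015 is July 9, 2015.
Tolling adds 9 days: July 9, 2015 + 9 days = July 18, 2015.
Tolling adds 9 days: July 18, 2015 + 9 days = July 27, 2015.
July 27, 2015 is a Monday and not a day on which the insurer's offices are closed, so no extension applies.
The deadline is July 27, 2015; from July 27, 2015 to August 23, 2015 is 27 days.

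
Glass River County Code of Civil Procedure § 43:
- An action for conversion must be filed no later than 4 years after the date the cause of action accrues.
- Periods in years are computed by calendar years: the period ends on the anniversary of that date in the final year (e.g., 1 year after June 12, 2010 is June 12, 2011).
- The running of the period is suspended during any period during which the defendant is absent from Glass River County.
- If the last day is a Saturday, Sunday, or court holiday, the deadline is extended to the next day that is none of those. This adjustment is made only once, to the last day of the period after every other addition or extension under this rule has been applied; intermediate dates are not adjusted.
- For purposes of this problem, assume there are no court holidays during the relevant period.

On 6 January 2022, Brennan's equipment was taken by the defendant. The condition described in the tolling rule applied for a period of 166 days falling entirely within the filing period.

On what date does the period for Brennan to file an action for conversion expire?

4 years after 6 January 2022 is January 6, 2026.
Tolling adds 166 days: January 6, 2026 + 166 days = June 21, 2026.
June 21, 2026 is Sunday. The next qualifying day is June 22, 2026.

June 22, 2026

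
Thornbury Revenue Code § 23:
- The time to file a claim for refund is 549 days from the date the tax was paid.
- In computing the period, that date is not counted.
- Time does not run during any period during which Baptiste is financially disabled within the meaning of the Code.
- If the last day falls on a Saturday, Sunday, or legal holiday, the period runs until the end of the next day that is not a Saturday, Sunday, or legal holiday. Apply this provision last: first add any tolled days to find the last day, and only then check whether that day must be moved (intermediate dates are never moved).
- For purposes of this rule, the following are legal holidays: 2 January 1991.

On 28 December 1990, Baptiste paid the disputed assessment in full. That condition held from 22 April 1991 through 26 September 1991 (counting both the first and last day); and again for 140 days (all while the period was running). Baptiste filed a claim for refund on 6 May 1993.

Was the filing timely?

No

549 days after 28 December 1990 is June 29, 1992.
From April 22, 1991 through September 26, 1991 inclusive is 158 days; tolling adds 158 days: June 29, 1992 + 158 days = December 4, 1992.
Tolling adds 140 days: December 4, 1992 + 140 days = April 23, 1993.
April 23, 1993 is a Friday and not a legal holiday, so no extension applies.
The deadline is April 23, 1993; the filing on May 6, 1993 is after that date.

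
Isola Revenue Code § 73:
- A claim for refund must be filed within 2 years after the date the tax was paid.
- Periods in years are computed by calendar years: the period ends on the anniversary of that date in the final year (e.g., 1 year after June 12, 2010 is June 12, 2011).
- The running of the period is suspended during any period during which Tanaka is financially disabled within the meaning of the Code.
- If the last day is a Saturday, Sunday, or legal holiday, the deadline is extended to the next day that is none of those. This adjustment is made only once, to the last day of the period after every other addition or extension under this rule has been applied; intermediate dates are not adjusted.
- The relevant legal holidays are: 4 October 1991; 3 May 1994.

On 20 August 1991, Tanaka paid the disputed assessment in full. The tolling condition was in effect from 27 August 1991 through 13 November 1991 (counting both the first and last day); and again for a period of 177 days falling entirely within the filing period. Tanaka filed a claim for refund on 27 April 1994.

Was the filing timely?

2 years after 20 August 1991 is August 20, 1993.
From August 27, 1991 through November 13, 1991 inclusive is 79 days; tolling adds 79 days: August 20, 1993 + 79 days = November 7, 1993.
Tolling adds 177 days: November 7, 1993 + 177 days = May 3, 1994.
May 3, 1994 is a listed holiday. The next qualifying day is May 4, 1994.
The deadline is May 4, 1994; the filing on April 27, 1994 is on or before that date.

Yes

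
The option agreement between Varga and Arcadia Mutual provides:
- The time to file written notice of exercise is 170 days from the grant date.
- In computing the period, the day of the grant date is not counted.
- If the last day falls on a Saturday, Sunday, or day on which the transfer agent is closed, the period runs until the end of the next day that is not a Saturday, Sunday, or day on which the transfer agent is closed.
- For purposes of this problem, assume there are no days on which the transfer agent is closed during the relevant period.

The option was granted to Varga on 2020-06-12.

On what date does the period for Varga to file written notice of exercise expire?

November 30, 2020

170 days after 2020-06-12 is November 29, 2020.
November 29, 2020 is Sunday. The next qualifying day is November 30, 2020.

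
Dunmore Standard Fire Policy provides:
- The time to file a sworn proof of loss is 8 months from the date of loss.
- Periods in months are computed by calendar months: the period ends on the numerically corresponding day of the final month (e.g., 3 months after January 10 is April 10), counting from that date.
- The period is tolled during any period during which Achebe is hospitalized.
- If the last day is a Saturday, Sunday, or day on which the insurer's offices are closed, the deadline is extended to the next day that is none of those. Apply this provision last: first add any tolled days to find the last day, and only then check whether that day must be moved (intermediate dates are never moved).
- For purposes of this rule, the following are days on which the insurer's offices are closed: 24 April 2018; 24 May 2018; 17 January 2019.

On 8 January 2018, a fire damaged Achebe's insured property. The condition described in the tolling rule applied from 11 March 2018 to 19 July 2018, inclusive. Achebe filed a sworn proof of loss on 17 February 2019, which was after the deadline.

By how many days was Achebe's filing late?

8 months after 8 January 2018 is September 8, 2018.
From March 11, 2018 through July 19, 2018 inclusive is 131 days; tolling adds 131 days: September 8, 2018 + 131 days = January 17, 2019.
January 17, 2019 is a listed holiday. The next qualifying day is January 18, 2019.
The deadline is January 18, 2019; from January 18, 2019 to February 17, 2019 is 30 days.

30 days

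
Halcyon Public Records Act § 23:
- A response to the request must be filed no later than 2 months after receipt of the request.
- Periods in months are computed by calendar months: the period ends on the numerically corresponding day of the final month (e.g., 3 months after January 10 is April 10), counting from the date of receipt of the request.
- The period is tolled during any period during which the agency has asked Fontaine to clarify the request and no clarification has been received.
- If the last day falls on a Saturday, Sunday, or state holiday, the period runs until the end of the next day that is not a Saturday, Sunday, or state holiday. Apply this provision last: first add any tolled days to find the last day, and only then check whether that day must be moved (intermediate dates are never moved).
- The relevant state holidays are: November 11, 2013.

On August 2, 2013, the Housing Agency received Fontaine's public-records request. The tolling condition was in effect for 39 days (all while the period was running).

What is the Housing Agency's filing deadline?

2 months after August 2, 2013 is October 2, 2013.
Tolling adds 39 days: October 2, 2013 + 39 days = November 10, 2013.
November 10, 2013 is Sunday; November 11, 2013 is a listed holiday. The next qualifying day is November 12, 2013.

November 12, 2013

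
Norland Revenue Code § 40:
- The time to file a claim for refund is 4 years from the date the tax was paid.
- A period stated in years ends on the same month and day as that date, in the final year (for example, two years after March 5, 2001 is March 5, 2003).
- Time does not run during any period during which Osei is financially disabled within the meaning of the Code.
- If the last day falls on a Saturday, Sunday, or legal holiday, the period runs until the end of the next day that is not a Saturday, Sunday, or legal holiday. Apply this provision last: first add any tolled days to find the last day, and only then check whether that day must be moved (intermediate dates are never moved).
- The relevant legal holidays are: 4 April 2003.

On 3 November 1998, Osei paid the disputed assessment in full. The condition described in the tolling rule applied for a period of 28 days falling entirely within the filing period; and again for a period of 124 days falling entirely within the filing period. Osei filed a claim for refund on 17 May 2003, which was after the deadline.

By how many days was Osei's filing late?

4 years after 3 November 1998 is November 3, 2002.
Tolling adds 28 days: November 3, 2002 + 28 days = December 1, 2002.
Tolling adds 124 days: December 1, 2002 + 124 days = April 4, 2003.
April 4, 2003 is a listed holiday; April 5, 2003 is Saturday; April 6, 2003 is Sunday. The next qualifying day is April 7, 2003.
The deadline is April 7, 2003; from April 7, 2003 to May 17, 2003 is 40 days.

40 days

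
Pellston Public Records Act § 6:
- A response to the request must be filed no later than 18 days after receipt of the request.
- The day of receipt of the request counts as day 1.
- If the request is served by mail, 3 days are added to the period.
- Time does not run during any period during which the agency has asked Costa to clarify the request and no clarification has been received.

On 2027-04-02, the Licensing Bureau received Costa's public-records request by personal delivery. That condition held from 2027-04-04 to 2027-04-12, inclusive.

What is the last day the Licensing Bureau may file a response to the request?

April 28, 2027

Counting 2027-04-02 as day 1, day 18 is April 19, 2027.
Service was not by mail, so no mail extension applies.
From April 4, 2027 through April 12, 2027 inclusive is 9 days; tolling adds 9 days: April 19, 2027 + 9 days = April 28, 2027.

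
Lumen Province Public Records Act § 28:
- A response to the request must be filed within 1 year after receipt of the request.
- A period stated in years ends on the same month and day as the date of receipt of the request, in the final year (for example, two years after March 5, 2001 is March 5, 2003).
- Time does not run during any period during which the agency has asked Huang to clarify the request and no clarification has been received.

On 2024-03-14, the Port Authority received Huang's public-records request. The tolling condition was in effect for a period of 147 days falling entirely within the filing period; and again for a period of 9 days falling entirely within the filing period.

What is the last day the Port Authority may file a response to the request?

August 17, 2025

1 year after 2024-03-14 is March 14, 2025.
Tolling adds 147 days: March 14, 2025 + 147 days = August 8, 2025.
Tolling adds 9 days: August 8, 2025 + 9 days = August 17, 2025.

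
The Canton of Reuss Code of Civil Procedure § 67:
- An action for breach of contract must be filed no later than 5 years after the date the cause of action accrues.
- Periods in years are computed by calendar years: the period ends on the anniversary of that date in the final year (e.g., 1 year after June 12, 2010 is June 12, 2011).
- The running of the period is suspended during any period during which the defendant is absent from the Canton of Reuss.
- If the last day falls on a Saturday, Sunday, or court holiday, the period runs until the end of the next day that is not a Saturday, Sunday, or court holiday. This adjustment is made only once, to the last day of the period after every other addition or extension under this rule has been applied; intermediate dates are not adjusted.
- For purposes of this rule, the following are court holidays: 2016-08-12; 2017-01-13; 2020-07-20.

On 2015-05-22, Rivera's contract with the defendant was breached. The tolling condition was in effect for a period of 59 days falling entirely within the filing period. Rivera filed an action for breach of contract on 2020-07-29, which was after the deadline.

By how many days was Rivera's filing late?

8 days

5 years after 2015-05-22 is May 22, 2020.
Tolling adds 59 days: May 22, 2020 + 59 days = July 20, 2020.
July 20, 2020 is a listed holiday. The next qualifying day is July 21, 2020.
The deadline is July 21, 2020; from July 21, 2020 to July 29, 2020 is 8 days.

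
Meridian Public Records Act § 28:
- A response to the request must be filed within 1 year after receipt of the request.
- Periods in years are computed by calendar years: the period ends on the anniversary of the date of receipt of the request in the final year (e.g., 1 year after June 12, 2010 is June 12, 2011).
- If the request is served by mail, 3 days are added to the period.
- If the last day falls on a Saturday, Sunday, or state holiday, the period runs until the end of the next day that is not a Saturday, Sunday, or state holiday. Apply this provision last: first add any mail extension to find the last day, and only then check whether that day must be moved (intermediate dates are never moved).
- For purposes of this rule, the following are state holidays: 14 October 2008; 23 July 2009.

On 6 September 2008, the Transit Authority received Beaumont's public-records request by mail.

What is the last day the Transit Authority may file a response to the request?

September 9, 2009

1 year after 6 September 2008 is September 6, 2009.
Service was by mail, adding 3 days: September 6, 2009 + 3 days = September 9, 2009.
September 9, 2009 is a Wednesday and not a state holiday, so no extension applies.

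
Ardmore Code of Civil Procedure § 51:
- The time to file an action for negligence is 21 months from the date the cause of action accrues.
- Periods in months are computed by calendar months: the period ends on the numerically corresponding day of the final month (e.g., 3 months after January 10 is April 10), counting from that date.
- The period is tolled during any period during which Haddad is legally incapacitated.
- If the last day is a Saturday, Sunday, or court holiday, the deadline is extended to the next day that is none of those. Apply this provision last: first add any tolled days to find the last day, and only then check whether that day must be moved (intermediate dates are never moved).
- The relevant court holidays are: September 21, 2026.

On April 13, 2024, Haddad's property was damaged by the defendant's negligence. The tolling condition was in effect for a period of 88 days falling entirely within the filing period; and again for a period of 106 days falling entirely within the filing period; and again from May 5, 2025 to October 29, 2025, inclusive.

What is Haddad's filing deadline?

21 months after April 13, 2024 is January 13, 2026.
Tolling adds 88 days: January 13, 2026 + 88 days = April 11, 2026.
Tolling adds 106 days: April 11, 2026 + 106 days = July 26, 2026.
From May 5, 2025 through October 29, 2025 inclusive is 178 days; tolling adds 178 days: July 26, 2026 + 178 days = January 20, 2027.
January 20, 2027 is a Wednesday and not a court holiday, so no extension applies.

January 20, 2027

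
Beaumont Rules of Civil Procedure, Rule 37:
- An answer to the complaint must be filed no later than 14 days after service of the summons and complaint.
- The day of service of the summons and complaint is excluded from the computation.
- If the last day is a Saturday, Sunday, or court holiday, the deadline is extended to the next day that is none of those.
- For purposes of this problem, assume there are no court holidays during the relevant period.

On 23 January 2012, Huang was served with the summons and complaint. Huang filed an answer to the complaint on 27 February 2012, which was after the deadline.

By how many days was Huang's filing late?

14 days after 23 January 2012 is February 6, 2012.
February 6, 2012 is a Monday and not a court holiday, so no extension applies.
The deadline is February 6, 2012; from February 6, 2012 to February 27, 2012 is 21 days.

21 days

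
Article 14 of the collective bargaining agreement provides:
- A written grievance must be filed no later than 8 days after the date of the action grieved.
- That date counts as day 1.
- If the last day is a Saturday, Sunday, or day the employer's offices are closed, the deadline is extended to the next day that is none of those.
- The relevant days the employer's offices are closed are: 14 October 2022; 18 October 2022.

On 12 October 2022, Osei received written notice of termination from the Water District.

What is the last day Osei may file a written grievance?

Counting 12 October 2022 as day 1, day 8 is October 19, 2022.
October 19, 2022 is a Wednesday and not a day the employer's offices are closed, so no extension applies.

October 19, 2022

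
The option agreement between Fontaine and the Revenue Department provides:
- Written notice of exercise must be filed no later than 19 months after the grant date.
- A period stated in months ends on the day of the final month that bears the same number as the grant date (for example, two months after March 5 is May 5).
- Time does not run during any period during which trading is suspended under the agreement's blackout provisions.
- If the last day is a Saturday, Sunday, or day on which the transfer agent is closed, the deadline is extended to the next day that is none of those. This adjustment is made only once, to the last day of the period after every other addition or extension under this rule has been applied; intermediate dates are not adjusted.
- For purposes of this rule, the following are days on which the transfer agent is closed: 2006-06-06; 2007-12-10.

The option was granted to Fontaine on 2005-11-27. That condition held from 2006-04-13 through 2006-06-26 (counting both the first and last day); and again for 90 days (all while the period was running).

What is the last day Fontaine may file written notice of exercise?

19 months after 2005-11-27 is June 27, 2007.
From April 13, 2006 through June 26, 2006 inclusive is 75 days; tolling adds 75 days: June 27, 2007 + 75 days = September 10, 2007.
Tolling adds 90 days: September 10, 2007 + 90 days = December 9, 2007.
December 9, 2007 is Sunday; December 10, 2007 is a listed holiday. The next qualifying day is December 11, 2007.

December 11, 2007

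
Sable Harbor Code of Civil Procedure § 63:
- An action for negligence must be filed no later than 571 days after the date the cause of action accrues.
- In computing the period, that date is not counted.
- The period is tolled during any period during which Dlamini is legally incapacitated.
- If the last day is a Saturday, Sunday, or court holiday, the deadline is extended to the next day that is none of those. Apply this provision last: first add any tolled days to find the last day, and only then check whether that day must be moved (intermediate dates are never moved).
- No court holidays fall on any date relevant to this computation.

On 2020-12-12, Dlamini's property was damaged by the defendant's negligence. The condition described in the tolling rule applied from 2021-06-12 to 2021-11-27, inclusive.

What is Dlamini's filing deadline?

December 22, 2022

571 days after 2020-12-12 is July 6, 2022.
From June 12, 2021 through November 27, 2021 inclusive is 169 days; tolling adds 169 days: July 6, 2022 + 169 days = December 22, 2022.
December 22, 2022 is a Thursday and not a court holiday, so no extension applies.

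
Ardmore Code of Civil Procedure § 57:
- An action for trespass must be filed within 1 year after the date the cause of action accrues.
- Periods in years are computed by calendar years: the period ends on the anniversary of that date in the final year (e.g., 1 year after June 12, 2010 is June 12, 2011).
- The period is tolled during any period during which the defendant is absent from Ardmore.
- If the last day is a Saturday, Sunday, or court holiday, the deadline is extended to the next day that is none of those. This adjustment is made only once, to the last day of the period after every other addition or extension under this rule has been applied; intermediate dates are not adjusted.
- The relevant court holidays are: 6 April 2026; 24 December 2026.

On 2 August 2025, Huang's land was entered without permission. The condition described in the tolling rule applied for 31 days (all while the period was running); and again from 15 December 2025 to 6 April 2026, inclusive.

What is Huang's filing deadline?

1 year after 2 August 2025 is August 2, 2026.
Tolling adds 31 days: August 2, 2026 + 31 days = September 2, 2026.
From December 15, 2025 through April 6, 2026 inclusive is 113 days; tolling adds 113 days: September 2, 2026 + 113 days = December 24, 2026.
December 24, 2026 is a listed holiday. The next qualifying day is December 25, 2026.

December 25, 2026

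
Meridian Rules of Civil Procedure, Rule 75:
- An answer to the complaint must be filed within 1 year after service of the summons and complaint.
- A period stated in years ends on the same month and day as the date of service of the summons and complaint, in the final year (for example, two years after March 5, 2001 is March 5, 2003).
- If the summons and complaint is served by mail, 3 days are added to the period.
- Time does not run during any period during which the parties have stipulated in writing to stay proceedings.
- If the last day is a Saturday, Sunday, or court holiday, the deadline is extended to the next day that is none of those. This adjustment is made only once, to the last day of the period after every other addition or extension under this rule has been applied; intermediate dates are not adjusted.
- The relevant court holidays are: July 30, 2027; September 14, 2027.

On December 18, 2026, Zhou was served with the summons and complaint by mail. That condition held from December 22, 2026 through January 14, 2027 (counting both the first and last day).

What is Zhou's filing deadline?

1 year after December 18, 2026 is December 18, 2027.
Service was by mail, adding 3 days: December 18, 2027 + 3 days = December 21, 2027.
From December 22, 2026 through January 14, 2027 inclusive is 24 days; tolling adds 24 days: December 21, 2027 + 24 days = January 14, 2028.
January 14, 2028 is a Friday and not a court holiday, so no extension applies.

January 14, 2028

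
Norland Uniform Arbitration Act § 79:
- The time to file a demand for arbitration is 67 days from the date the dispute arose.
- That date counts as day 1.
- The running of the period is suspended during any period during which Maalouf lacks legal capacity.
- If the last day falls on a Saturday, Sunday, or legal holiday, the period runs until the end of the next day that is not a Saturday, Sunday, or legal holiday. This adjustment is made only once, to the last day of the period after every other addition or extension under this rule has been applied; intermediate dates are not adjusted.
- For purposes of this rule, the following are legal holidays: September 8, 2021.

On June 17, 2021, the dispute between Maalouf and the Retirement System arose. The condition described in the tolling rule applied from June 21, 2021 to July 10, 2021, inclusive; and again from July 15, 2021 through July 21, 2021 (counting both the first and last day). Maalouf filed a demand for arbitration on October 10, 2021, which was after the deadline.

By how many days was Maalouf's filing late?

Counting June 17, 2021 as day 1, day 67 is August 22, 2021.
From June 21, 2021 through July 10, 2021 inclusive is 20 days; tolling adds 20 days: August 22, 2021 + 20 days = September 11, 2021.
From July 15, 2021 through July 21, 2021 inclusive is 7 days; tolling adds 7 days: September 11, 2021 + 7 days = September 18, 2021.
September 18, 2021 is Saturday; September 19, 2021 is Sunday. The next qualifying day is September 20, 2021.
The deadline is September 20, 2021; from September 20, 2021 to October 10, 2021 is 20 days.

20 days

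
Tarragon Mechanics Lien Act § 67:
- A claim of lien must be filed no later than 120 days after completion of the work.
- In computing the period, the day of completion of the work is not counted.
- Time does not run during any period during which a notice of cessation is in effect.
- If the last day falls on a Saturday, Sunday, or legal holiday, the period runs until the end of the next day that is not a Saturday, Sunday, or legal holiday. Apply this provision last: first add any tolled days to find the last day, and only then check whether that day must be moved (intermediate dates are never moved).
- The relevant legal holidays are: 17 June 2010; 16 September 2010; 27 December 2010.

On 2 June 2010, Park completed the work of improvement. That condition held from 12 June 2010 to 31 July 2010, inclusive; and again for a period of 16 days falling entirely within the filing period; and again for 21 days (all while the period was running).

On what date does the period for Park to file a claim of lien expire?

December 28, 2010

120 days after 2 June 2010 is September 30, 2010.
From June 12, 2010 through July 31, 2010 inclusive is 50 days; tolling adds 50 days: September 30, 2010 + 50 days = November 19, 2010.
Tolling adds 16 days: November 19, 2010 + 16 days = December 5, 2010.
Tolling adds 21 days: December 5, 2010 + 21 days = December 26, 2010.
December 26, 2010 is Sunday; December 27, 2010 is a listed holiday. The next qualifying day is December 28, 2010.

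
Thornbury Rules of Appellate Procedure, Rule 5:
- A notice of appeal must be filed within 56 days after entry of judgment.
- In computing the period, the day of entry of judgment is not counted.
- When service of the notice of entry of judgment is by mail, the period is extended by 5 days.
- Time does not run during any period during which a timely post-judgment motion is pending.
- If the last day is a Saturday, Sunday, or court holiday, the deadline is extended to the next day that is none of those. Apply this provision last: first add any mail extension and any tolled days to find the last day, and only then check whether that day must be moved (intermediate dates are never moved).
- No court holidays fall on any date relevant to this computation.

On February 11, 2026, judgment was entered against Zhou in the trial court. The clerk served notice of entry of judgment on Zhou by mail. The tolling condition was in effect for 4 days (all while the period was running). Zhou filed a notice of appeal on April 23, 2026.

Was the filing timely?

No

56 days after February 11, 2026 is April 8, 2026.
Service was by mail, adding 5 days: April 8, 2026 + 5 days = April 13, 2026.
Tolling adds 4 days: April 13, 2026 + 4 days = April 17, 2026.
April 17, 2026 is a Friday and not a court holiday, so no extension applies.
The deadline is April 17, 2026; the filing on April 23, 2026 is after that date.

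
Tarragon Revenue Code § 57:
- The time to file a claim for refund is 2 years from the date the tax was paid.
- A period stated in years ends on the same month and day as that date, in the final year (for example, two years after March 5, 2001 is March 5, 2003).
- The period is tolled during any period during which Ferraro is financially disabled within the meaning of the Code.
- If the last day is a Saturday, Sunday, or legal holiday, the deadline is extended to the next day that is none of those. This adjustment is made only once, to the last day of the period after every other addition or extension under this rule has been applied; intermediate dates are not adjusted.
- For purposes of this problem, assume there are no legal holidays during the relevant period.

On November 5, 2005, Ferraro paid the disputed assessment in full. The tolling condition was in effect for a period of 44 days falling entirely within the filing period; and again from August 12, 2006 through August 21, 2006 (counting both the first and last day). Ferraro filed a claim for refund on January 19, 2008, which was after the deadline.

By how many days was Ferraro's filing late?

19 days

2 years after November 5, 2005 is November 5, 2007.
Tolling adds 44 days: November 5, 2007 + 44 days = December 19, 2007.
From August 12, 2006 through August 21, 2006 inclusive is 10 days; tolling adds 10 days: December 19, 2007 + 10 days = December 29, 2007.
December 29, 2007 is Saturday; December 30, 2007 is Sunday. The next qualifying day is December 31, 2007.
The deadline is December 31, 2007; from December 31, 2007 to January 19, 2008 is 19 days.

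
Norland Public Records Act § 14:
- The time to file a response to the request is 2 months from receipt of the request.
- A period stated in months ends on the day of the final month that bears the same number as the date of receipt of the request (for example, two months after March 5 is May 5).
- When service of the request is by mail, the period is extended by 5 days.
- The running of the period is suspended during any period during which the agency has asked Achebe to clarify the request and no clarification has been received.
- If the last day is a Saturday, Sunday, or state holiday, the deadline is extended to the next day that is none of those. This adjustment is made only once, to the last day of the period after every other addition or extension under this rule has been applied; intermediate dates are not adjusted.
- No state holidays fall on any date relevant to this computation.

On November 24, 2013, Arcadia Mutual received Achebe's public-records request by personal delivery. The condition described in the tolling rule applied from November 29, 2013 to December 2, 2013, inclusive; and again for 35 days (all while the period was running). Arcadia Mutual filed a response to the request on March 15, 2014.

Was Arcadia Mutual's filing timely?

No

2 months after November 24, 2013 is January 24, 2014.
Service was not by mail, so no mail extension applies.
From November 29, 2013 through December 2, 2013 inclusive is 4 days; tolling adds 4 days: January 24, 2014 + 4 days = January 28, 2014.
Tolling adds 35 days: January 28, 2014 + 35 days = March 4, 2014.
March 4, 2014 is a Tuesday and not a state holiday, so no extension applies.
The deadline is March 4, 2014; the filing on March 15, 2014 is after that date.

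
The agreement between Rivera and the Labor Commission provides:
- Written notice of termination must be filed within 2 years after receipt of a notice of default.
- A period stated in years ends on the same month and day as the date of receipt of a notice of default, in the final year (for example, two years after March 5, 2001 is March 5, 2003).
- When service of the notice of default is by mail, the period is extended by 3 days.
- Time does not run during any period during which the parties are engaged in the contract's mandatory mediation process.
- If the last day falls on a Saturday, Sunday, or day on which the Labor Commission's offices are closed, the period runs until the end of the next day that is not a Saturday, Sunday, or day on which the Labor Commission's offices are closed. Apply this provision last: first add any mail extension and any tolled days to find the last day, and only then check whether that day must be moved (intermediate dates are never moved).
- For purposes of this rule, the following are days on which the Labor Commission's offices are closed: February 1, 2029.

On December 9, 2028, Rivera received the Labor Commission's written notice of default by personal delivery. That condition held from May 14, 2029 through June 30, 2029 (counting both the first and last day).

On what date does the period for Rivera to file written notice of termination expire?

2 years after December 9, 2028 is December 9, 2030.
Service was not by mail, so no mail extension applies.
From May 14, 2029 through June 30, 2029 inclusive is 48 days; tolling adds 48 days: December 9, 2030 + 48 days = January 26, 2031.
January 26, 2031 is Sunday. The next qualifying day is January 27, 2031.

January 27, 2031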